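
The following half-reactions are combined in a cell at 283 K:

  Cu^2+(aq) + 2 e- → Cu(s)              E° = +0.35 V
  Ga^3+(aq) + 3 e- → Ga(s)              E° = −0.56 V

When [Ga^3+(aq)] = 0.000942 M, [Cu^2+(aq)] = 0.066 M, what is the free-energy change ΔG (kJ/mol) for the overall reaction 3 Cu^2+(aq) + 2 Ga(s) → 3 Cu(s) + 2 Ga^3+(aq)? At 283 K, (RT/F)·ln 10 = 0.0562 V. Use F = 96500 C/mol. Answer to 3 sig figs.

−540 kJ/mol

With Cu²⁺/Cu reduced at the cathode, E°cell = +0.35 − (−0.56) = +0.91 V and n = 6.
The reaction quotient is [Ga^3+(aq)]^2 / [Cu^2+(aq)]^3 = 0.00309; by Nernst, E = +0.91 − (0.0562/6)(−2.511) = +0.9335 V.
Finally ΔG = −nFE = −(6)(96500 C/mol)(+0.9335 V) = −540 kJ/mol.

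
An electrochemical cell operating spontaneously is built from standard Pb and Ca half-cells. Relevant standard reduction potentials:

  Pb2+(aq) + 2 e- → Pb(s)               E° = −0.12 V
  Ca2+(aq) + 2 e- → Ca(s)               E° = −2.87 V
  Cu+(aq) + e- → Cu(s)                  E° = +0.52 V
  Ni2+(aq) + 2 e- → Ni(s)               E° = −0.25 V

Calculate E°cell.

+2.75 V

Of the two couples in this cell, the one with the more positive reduction potential is reduced at the cathode: here that is Pb²⁺/Pb (−0.12 V); Ca²⁺/Ca (−2.87 V) is the anode.
E°cell = E°(cathode) − E°(anode) = −0.12 − (−2.87) = +2.75 V.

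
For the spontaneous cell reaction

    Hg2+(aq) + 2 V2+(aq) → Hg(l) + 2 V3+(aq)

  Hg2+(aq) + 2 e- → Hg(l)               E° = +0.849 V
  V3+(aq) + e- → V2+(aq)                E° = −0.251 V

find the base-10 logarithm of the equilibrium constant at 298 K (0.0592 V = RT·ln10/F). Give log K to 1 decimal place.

The Hg²⁺/Hg couple is reduced (cathode); E°cell = +0.849 − (−0.251) = +1.100 V with n = 2.
At equilibrium E = 0, so log K = nE°cell / 0.0592 = (2)(+1.100) / 0.0592 = 37.2.

log K = 37.2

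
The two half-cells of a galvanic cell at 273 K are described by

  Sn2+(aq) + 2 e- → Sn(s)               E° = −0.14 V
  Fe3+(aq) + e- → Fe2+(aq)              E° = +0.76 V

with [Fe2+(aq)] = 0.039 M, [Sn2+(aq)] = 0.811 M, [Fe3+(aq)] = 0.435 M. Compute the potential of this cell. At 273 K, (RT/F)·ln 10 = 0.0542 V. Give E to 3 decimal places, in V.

Fe³⁺/Fe²⁺ is reduced (cathode, E° = +0.76 V) and Sn²⁺/Sn is oxidized (anode).
The standard potential is +0.76 − (−0.14) = +0.90 V and the balanced reaction transfers n = 2 electrons.
Balancing gives 2 Fe3+(aq) + Sn(s) → 2 Fe2+(aq) + Sn2+(aq); hence Q = ([Fe2+(aq)]^2·[Sn2+(aq)]) / [Fe3+(aq)]^2 = 0.00652 (log Q = −2.186).
E = E° − (0.0542/n)·log Q = +0.90 − (0.0542/2)(−2.186) = +0.959 V.

+0.959 V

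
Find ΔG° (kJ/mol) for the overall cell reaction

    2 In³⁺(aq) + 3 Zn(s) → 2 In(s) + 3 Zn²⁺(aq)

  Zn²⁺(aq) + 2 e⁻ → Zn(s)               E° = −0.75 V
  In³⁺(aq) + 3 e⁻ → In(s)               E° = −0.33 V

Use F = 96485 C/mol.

In the reaction as written In³⁺(aq) is reduced, so the In³⁺/In couple is the cathode and Zn²⁺/Zn is the anode.
E°cell = −0.33 − (−0.75) = +0.42 V; balancing electrons gives n = 6.
ΔG° = −nFE°cell = −(6)(96485)(+0.42) J/mol = −243 kJ/mol.

−243 kJ/mol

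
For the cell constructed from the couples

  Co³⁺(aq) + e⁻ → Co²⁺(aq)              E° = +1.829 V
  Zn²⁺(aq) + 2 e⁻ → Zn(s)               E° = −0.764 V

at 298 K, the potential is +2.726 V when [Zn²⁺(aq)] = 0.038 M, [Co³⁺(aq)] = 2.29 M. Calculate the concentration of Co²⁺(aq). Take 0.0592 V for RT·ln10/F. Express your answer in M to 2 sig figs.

Co³⁺/Co²⁺ is the cathode (higher E°); E°cell = +1.829 − (−0.764) = +2.593 V with n = 2.
Since E = E° − (0.0592/n)·log Q, log Q = n(E° − E)/0.0592 = −4.493.
Balancing electrons gives 2 Co³⁺(aq) + Zn(s) → 2 Co²⁺(aq) + Zn²⁺(aq); thus Q = ([Co²⁺(aq)]^2·[Zn²⁺(aq)]) / [Co³⁺(aq)]^2.
Solving for the unknown gives log [Co²⁺(aq)] = −1.177, so [Co²⁺(aq)] ≈ 0.067 M.

0.067 M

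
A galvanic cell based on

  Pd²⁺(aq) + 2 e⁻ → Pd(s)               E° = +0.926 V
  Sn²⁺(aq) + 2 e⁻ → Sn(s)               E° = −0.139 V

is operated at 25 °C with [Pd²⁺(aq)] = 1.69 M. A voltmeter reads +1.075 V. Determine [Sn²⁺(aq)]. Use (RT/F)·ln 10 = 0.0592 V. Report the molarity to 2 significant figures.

0.78 M

With Pd²⁺/Pd at the cathode and Sn²⁺/Sn at the anode, E°cell = +0.926 − (−0.139) = +1.065 V (n = 2).
Rearranging E = E° − (0.0592/n)·log Q gives log Q = 2(+1.065 − (+1.075))/0.0592 = −0.338.
For Pd²⁺(aq) + Sn(s) → Pd(s) + Sn²⁺(aq), the reaction quotient is Q = [Sn²⁺(aq)] / [Pd²⁺(aq)].
Solving for the unknown gives log [Sn²⁺(aq)] = −0.110, so [Sn²⁺(aq)] ≈ 0.78 M.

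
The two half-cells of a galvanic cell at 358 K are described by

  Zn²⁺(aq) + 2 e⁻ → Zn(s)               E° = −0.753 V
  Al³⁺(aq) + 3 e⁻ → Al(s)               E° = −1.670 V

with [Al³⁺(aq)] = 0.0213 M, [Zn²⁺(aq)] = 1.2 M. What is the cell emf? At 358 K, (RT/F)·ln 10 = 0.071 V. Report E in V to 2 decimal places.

The Zn²⁺/Zn couple has the more positive E°, so it is the cathode; Al³⁺/Al is the anode.
The standard potential is −0.753 − (−1.670) = +0.917 V and the balanced reaction transfers n = 6 electrons.
The balanced reaction is 3 Zn²⁺(aq) + 2 Al(s) → 3 Zn(s) + 2 Al³⁺(aq), so Q = [Al³⁺(aq)]^2 / [Zn²⁺(aq)]^3 = 0.000263 and log Q = −3.581.
By the Nernst equation, E = +0.917 − (0.071/6)·(−3.581) = +0.96 V.

+0.96 V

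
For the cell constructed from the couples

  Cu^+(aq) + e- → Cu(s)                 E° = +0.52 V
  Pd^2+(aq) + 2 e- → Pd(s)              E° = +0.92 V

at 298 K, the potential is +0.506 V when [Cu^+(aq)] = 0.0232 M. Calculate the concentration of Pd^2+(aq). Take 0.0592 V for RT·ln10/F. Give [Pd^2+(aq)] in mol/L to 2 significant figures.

The Pd²⁺/Pd couple has the larger reduction potential, so it is the cathode: E°cell = +0.92 − (+0.52) = +0.40 V and n = 2.
From the Nernst equation, log Q = n(E° − E)/0.0592 = 2·(+0.40 − (+0.506))/0.0592 = −3.581.
Balancing electrons gives Pd^2+(aq) + 2 Cu(s) → Pd(s) + 2 Cu^+(aq); thus Q = [Cu^+(aq)]^2 / [Pd^2+(aq)].
Solving for the unknown gives log [Pd^2+(aq)] = 0.312, so [Pd^2+(aq)] ≈ 2.1 M.

2.1 M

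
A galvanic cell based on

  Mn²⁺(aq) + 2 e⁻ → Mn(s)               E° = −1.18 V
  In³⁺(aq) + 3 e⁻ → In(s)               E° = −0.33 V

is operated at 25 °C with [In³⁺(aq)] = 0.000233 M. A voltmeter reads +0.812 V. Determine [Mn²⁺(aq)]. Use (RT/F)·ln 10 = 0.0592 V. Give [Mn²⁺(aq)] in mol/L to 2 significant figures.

With In³⁺/In at the cathode and Mn²⁺/Mn at the anode, E°cell = −0.33 − (−1.18) = +0.85 V (n = 6).
From the Nernst equation, log Q = n(E° − E)/0.0592 = 6·(+0.85 − (+0.812))/0.0592 = 3.851.
The balanced reaction is 2 In³⁺(aq) + 3 Mn(s) → 2 In(s) + 3 Mn²⁺(aq), so Q = [Mn²⁺(aq)]^3 / [In³⁺(aq)]^2.
Isolating [Mn²⁺(aq)] in Q = 10^{3.851} yields log [Mn²⁺(aq)] = −1.138, i.e. 0.073 M.

0.073 M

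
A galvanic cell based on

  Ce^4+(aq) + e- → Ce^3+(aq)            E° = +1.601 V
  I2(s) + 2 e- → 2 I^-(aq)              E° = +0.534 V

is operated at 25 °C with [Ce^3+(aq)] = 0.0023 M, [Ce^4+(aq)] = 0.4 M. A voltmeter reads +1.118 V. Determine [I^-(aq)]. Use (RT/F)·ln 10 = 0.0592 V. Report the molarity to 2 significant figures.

0.042 M

The Ce⁴⁺/Ce³⁺ couple has the larger reduction potential, so it is the cathode: E°cell = +1.601 − (+0.534) = +1.067 V and n = 2.
Since E = E° − (0.0592/n)·log Q, log Q = n(E° − E)/0.0592 = −1.723.
The balanced reaction is 2 Ce^4+(aq) + 2 I^-(aq) → 2 Ce^3+(aq) + I2(s), so Q = [Ce^3+(aq)]^2 / ([Ce^4+(aq)]^2·[I^-(aq)]^2).
Substituting the known concentrations and solving, log [I^-(aq)] = −1.379 and [I^-(aq)] = 0.042 M.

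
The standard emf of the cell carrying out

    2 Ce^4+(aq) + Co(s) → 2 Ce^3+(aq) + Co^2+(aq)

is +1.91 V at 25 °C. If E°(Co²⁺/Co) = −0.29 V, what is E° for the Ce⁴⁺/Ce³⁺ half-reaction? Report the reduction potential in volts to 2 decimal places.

+1.62 V

In the reaction as written the Ce⁴⁺/Ce³⁺ couple is reduced (cathode) and Co²⁺/Co is oxidized (anode), so E°cell = E°(Ce⁴⁺/Ce³⁺) − E°(Co²⁺/Co).
E°(Ce⁴⁺/Ce³⁺) = E°cell + E°(anode) = +1.91 + (−0.29) = +1.62 V.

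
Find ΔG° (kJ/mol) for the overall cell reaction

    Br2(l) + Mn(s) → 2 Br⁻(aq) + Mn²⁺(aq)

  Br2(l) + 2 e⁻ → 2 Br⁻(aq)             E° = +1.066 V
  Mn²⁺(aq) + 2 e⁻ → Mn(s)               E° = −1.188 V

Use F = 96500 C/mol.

In the reaction as written Br2(l) is reduced, so the Br₂/Br⁻ couple is the cathode and Mn²⁺/Mn is the anode.
E°cell = +1.066 − (−1.188) = +2.254 V; balancing electrons gives n = 2.
ΔG° = −nFE°cell = −(2)(96500)(+2.254) J/mol = −435 kJ/mol.

−435 kJ/mol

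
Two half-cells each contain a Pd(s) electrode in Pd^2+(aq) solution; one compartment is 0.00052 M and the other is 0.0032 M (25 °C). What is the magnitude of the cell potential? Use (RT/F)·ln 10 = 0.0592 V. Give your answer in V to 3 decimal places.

For a concentration cell E°cell = 0, since both electrodes use the same couple.
The compartment with the higher Pd^2+(aq) concentration (0.0032 M) acts as the cathode; ions are reduced there and produced at the dilute (0.00052 M) anode.
With n = 2, Ecell = −(0.0592/2)·log([dilute]/[conc]) = −(0.0592/2)·log(0.00052/0.0032) = +0.023 V.

0.023 V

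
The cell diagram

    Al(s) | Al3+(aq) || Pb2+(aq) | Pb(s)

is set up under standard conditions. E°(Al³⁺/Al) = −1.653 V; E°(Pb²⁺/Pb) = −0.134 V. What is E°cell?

+1.519 V

By convention the left-hand electrode in cell notation is the anode (oxidation) and the right-hand electrode is the cathode (reduction).
E°cell = E°(right) − E°(left) = −0.134 − (−1.653) = +1.519 V.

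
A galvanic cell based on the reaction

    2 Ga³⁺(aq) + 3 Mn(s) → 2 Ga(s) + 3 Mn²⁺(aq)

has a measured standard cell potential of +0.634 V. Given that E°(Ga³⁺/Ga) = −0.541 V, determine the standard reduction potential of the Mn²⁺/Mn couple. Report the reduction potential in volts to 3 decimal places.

In the reaction as written the Ga³⁺/Ga couple is reduced (cathode) and Mn²⁺/Mn is oxidized (anode), so E°cell = E°(Ga³⁺/Ga) − E°(Mn²⁺/Mn).
E°(Mn²⁺/Mn) = E°(cathode) − E°cell = −0.541 − (+0.634) = −1.175 V.

−1.175 V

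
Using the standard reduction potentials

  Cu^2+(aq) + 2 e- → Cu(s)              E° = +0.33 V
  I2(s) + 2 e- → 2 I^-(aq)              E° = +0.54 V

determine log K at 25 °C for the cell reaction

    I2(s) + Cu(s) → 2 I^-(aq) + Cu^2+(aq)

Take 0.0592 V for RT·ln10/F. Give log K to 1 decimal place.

log K = 7.1

The I₂/I⁻ couple is reduced (cathode); E°cell = +0.54 − (+0.33) = +0.21 V with n = 2.
At equilibrium E = 0, so log K = nE°cell / 0.0592 = (2)(+0.21) / 0.0592 = 7.1.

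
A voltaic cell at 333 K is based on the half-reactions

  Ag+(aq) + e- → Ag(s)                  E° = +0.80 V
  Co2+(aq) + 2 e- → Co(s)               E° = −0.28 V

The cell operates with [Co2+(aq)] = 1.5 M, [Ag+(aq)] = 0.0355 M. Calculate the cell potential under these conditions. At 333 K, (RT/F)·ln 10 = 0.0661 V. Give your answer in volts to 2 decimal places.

The Ag⁺/Ag couple has the more positive E°, so it is the cathode; Co²⁺/Co is the anode.
E°cell = +0.80 − (−0.28) = +1.08 V, with n = 2 electrons transferred.
The balanced reaction is 2 Ag+(aq) + Co(s) → 2 Ag(s) + Co2+(aq), so Q = [Co2+(aq)] / [Ag+(aq)]^2 = 1.19×10^3 and log Q = 3.076.
Applying E = E° − (RT ln10/nF)·log Q gives +1.08 − (0.0661/2)(3.076) = +0.98 V.

+0.98 V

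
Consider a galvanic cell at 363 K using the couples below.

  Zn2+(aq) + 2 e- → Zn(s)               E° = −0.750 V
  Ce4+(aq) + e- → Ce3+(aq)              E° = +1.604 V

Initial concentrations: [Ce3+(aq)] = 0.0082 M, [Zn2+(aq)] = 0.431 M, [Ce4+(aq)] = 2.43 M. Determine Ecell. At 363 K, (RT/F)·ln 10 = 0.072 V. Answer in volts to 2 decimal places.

+2.55 V

Ce⁴⁺/Ce³⁺ is reduced (cathode, E° = +1.604 V) and Zn²⁺/Zn is oxidized (anode).
E°cell = E°cat − E°an = +1.604 − (−0.750) = +2.354 V; n = 2.
For the overall reaction 2 Ce4+(aq) + Zn(s) → 2 Ce3+(aq) + Zn2+(aq), Q = ([Ce3+(aq)]^2·[Zn2+(aq)]) / [Ce4+(aq)]^2 = 4.91×10^−6, giving log Q = −5.309.
E = E° − (0.072/n)·log Q = +2.354 − (0.072/2)(−5.309) = +2.55 V.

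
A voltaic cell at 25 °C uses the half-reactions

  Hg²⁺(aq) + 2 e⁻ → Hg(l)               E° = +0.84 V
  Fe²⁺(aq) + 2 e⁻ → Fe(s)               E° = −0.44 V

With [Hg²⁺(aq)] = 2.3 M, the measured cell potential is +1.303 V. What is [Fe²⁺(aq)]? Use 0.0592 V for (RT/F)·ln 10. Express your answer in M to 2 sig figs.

The Hg²⁺/Hg couple has the larger reduction potential, so it is the cathode: E°cell = +0.84 − (−0.44) = +1.28 V and n = 2.
Since E = E° − (0.0592/n)·log Q, log Q = n(E° − E)/0.0592 = −0.777.
The balanced reaction is Hg²⁺(aq) + Fe(s) → Hg(l) + Fe²⁺(aq), so Q = [Fe²⁺(aq)] / [Hg²⁺(aq)].
Isolating [Fe²⁺(aq)] in Q = 10^{−0.777} yields log [Fe²⁺(aq)] = −0.415, i.e. 0.38 M.

0.38 M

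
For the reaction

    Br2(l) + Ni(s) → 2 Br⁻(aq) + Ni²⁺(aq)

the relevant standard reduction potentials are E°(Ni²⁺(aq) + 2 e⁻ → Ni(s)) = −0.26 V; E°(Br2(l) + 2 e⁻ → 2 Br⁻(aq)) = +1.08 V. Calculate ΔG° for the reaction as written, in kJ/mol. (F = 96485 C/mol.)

−259 kJ/mol

In the reaction as written Br2(l) is reduced, so the Br₂/Br⁻ couple is the cathode and Ni²⁺/Ni is the anode.
E°cell = +1.08 − (−0.26) = +1.34 V; balancing electrons gives n = 2.
ΔG° = −nFE°cell = −(2)(96485)(+1.34) J/mol = −259 kJ/mol.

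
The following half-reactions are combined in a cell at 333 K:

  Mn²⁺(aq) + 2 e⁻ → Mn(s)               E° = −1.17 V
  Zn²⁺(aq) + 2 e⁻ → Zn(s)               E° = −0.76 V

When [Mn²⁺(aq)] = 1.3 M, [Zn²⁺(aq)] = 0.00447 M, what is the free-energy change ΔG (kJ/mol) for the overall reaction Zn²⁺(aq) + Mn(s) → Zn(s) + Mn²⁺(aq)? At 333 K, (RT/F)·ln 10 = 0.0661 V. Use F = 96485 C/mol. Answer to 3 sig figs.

With Zn²⁺/Zn reduced at the cathode, E°cell = −0.76 − (−1.17) = +0.41 V and n = 2.
The reaction quotient is [Mn²⁺(aq)] / [Zn²⁺(aq)] = 291; by Nernst, E = +0.41 − (0.0661/2)(2.464) = +0.3286 V.
Finally ΔG = −nFE = −(2)(96485 C/mol)(+0.3286 V) = −63.4 kJ/mol.

−63.4 kJ/mol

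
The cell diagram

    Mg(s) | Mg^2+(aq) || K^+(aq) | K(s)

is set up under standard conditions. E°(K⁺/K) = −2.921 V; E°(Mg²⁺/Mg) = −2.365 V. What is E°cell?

−0.556 V

By convention the left-hand electrode in cell notation is the anode (oxidation) and the right-hand electrode is the cathode (reduction).
E°cell = E°(right) − E°(left) = −2.921 − (−2.365) = −0.556 V.
The negative sign shows that, as written, the cell would require an external voltage to drive the reaction.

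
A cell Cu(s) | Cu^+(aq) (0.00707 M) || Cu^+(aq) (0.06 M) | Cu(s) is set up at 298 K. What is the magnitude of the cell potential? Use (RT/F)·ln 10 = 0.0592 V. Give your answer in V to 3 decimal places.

0.055 V

For a concentration cell E°cell = 0, since both electrodes use the same couple.
The compartment with the higher Cu^+(aq) concentration (0.06 M) acts as the cathode; ions are reduced there and produced at the dilute (0.00707 M) anode.
With n = 1, Ecell = −(0.0592/1)·log([dilute]/[conc]) = −(0.0592/1)·log(0.00707/0.06) = +0.055 V.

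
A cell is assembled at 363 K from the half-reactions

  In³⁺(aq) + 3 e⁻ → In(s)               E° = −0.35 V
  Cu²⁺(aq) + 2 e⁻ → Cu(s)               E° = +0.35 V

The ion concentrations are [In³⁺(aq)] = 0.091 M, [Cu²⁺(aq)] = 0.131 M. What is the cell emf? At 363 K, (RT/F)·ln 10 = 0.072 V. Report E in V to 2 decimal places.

+0.69 V

The Cu²⁺/Cu couple has the more positive E°, so it is the cathode; In³⁺/In is the anode.
E°cell = +0.35 − (−0.35) = +0.70 V, with n = 6 electrons transferred.
For the overall reaction 3 Cu²⁺(aq) + 2 In(s) → 3 Cu(s) + 2 In³⁺(aq), Q = [In³⁺(aq)]^2 / [Cu²⁺(aq)]^3 = 3.68, giving log Q = 0.566.
By the Nernst equation, E = +0.70 − (0.072/6)·(0.566) = +0.69 V.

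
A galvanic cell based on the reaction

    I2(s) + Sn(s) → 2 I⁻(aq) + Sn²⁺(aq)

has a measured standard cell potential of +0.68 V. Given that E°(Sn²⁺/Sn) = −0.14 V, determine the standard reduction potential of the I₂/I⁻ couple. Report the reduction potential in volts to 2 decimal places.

+0.54 V

In the reaction as written the I₂/I⁻ couple is reduced (cathode) and Sn²⁺/Sn is oxidized (anode), so E°cell = E°(I₂/I⁻) − E°(Sn²⁺/Sn).
E°(I₂/I⁻) = E°cell + E°(anode) = +0.68 + (−0.14) = +0.54 V.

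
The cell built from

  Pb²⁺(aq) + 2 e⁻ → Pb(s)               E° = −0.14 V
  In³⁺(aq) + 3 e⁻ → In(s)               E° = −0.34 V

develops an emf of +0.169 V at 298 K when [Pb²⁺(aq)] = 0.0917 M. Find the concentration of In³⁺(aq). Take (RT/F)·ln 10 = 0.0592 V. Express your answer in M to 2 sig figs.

1.0 M

The Pb²⁺/Pb couple has the larger reduction potential, so it is the cathode: E°cell = −0.14 − (−0.34) = +0.20 V and n = 6.
Rearranging E = E° − (0.0592/n)·log Q gives log Q = 6(+0.20 − (+0.169))/0.0592 = 3.142.
For 3 Pb²⁺(aq) + 2 In(s) → 3 Pb(s) + 2 In³⁺(aq), the reaction quotient is Q = [In³⁺(aq)]^2 / [Pb²⁺(aq)]^3.
Solving for the unknown gives log [In³⁺(aq)] = 0.015, so [In³⁺(aq)] ≈ 1.0 M.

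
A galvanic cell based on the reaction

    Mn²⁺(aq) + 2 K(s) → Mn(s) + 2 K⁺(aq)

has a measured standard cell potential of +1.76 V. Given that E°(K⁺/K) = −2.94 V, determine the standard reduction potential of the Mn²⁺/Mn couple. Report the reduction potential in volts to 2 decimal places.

−1.18 V

In the reaction as written the Mn²⁺/Mn couple is reduced (cathode) and K⁺/K is oxidized (anode), so E°cell = E°(Mn²⁺/Mn) − E°(K⁺/K).
E°(Mn²⁺/Mn) = E°cell + E°(anode) = +1.76 + (−2.94) = −1.18 V.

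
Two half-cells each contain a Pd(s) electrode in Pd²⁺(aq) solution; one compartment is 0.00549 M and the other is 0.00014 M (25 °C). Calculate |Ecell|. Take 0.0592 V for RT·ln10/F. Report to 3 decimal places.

For a concentration cell E°cell = 0, since both electrodes use the same couple.
The compartment with the higher Pd²⁺(aq) concentration (0.00549 M) acts as the cathode; ions are reduced there and produced at the dilute (0.00014 M) anode.
With n = 2, Ecell = −(0.0592/2)·log([dilute]/[conc]) = −(0.0592/2)·log(0.00014/0.00549) = +0.047 V.

0.047 V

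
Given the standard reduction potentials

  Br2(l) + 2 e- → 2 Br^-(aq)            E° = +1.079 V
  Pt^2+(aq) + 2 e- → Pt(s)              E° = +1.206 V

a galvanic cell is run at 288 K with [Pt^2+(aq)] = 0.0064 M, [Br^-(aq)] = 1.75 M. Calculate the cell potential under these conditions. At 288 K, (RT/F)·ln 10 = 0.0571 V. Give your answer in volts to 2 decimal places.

+0.08 V

Pt²⁺/Pt is reduced (cathode, E° = +1.206 V) and Br₂/Br⁻ is oxidized (anode).
E°cell = E°cat − E°an = +1.206 − (+1.079) = +0.127 V; n = 2.
The balanced reaction is Pt^2+(aq) + 2 Br^-(aq) → Pt(s) + Br2(l), so Q = 1 / ([Pt^2+(aq)]·[Br^-(aq)]^2) = 51 and log Q = 1.708.
E = E° − (0.0571/n)·log Q = +0.127 − (0.0571/2)(1.708) = +0.08 V.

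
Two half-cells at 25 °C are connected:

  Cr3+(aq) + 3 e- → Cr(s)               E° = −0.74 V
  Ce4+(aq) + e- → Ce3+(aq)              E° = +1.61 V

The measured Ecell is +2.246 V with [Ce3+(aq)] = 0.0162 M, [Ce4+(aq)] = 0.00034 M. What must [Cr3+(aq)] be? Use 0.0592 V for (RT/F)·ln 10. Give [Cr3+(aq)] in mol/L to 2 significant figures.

With Ce⁴⁺/Ce³⁺ at the cathode and Cr³⁺/Cr at the anode, E°cell = +1.61 − (−0.74) = +2.35 V (n = 3).
From the Nernst equation, log Q = n(E° − E)/0.0592 = 3·(+2.35 − (+2.246))/0.0592 = 5.270.
For 3 Ce4+(aq) + Cr(s) → 3 Ce3+(aq) + Cr3+(aq), the reaction quotient is Q = ([Ce3+(aq)]^3·[Cr3+(aq)]) / [Ce4+(aq)]^3.
Substituting the known concentrations and solving, log [Cr3+(aq)] = 0.236 and [Cr3+(aq)] = 1.7 M.

1.7 M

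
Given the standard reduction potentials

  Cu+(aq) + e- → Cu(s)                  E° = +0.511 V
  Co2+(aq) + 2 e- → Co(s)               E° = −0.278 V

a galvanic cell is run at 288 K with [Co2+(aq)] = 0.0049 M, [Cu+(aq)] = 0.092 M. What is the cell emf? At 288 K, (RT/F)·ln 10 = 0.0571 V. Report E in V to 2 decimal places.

The Cu⁺/Cu couple has the more positive E°, so it is the cathode; Co²⁺/Co is the anode.
E°cell = E°cat − E°an = +0.511 − (−0.278) = +0.789 V; n = 2.
The balanced reaction is 2 Cu+(aq) + Co(s) → 2 Cu(s) + Co2+(aq), so Q = [Co2+(aq)] / [Cu+(aq)]^2 = 0.579 and log Q = −0.237.
Applying E = E° − (RT ln10/nF)·log Q gives +0.789 − (0.0571/2)(−0.237) = +0.80 V.

+0.80 V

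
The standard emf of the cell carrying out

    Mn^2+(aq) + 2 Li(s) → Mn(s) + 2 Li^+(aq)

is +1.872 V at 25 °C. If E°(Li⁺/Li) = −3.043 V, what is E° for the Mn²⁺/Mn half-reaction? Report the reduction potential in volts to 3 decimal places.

In the reaction as written the Mn²⁺/Mn couple is reduced (cathode) and Li⁺/Li is oxidized (anode), so E°cell = E°(Mn²⁺/Mn) − E°(Li⁺/Li).
E°(Mn²⁺/Mn) = E°cell + E°(anode) = +1.872 + (−3.043) = −1.171 V.

−1.171 V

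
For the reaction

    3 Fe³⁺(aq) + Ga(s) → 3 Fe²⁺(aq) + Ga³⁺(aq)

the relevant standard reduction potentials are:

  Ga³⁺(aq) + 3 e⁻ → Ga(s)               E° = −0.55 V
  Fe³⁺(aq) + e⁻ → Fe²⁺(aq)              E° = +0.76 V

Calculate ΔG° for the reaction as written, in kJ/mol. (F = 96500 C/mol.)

In the reaction as written Fe³⁺(aq) is reduced, so the Fe³⁺/Fe²⁺ couple is the cathode and Ga³⁺/Ga is the anode.
E°cell = +0.76 − (−0.55) = +1.31 V; balancing electrons gives n = 3.
ΔG° = −nFE°cell = −(3)(96500)(+1.31) J/mol = −379 kJ/mol.

−379 kJ/mol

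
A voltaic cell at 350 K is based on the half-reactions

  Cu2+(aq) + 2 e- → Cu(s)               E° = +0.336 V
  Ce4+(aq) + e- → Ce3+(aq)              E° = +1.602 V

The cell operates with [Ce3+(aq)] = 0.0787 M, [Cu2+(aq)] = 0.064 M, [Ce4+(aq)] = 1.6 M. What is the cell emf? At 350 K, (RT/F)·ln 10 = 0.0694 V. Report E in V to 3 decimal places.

+1.398 V

Since E°(Ce⁴⁺/Ce³⁺) > E°(Cu²⁺/Cu), Ce⁴⁺/Ce³⁺ serves as the cathode.
The standard potential is +1.602 − (+0.336) = +1.266 V and the balanced reaction transfers n = 2 electrons.
Balancing gives 2 Ce4+(aq) + Cu(s) → 2 Ce3+(aq) + Cu2+(aq); hence Q = ([Ce3+(aq)]^2·[Cu2+(aq)]) / [Ce4+(aq)]^2 = 0.000155 (log Q = −3.810).
Applying E = E° − (RT ln10/nF)·log Q gives +1.266 − (0.0694/2)(−3.810) = +1.398 V.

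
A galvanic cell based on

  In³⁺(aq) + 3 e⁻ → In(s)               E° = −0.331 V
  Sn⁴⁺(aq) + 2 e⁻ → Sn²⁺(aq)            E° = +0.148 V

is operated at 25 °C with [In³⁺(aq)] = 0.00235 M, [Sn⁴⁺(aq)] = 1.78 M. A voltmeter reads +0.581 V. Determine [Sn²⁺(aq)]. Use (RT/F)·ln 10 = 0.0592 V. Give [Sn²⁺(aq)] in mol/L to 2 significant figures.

The Sn⁴⁺/Sn²⁺ couple has the larger reduction potential, so it is the cathode: E°cell = +0.148 − (−0.331) = +0.479 V and n = 6.
Rearranging E = E° − (0.0592/n)·log Q gives log Q = 6(+0.479 − (+0.581))/0.0592 = −10.338.
The balanced reaction is 3 Sn⁴⁺(aq) + 2 In(s) → 3 Sn²⁺(aq) + 2 In³⁺(aq), so Q = ([Sn²⁺(aq)]^3·[In³⁺(aq)]^2) / [Sn⁴⁺(aq)]^3.
Substituting the known concentrations and solving, log [Sn²⁺(aq)] = −1.443 and [Sn²⁺(aq)] = 0.036 M.

0.036 M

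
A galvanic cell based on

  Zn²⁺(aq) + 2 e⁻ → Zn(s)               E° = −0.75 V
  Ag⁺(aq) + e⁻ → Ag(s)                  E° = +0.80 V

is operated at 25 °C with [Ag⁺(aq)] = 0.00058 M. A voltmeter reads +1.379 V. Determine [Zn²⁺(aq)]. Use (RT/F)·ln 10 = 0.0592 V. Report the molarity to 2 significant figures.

With Ag⁺/Ag at the cathode and Zn²⁺/Zn at the anode, E°cell = +0.80 − (−0.75) = +1.55 V (n = 2).
Rearranging E = E° − (0.0592/n)·log Q gives log Q = 2(+1.55 − (+1.379))/0.0592 = 5.777.
Balancing electrons gives 2 Ag⁺(aq) + Zn(s) → 2 Ag(s) + Zn²⁺(aq); thus Q = [Zn²⁺(aq)] / [Ag⁺(aq)]^2.
Isolating [Zn²⁺(aq)] in Q = 10^{5.777} yields log [Zn²⁺(aq)] = −0.696, i.e. 0.20 M.

0.20 M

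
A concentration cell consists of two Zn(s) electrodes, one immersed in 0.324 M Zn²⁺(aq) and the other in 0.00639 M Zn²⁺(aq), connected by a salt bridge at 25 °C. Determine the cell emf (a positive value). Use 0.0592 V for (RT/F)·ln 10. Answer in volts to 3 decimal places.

For a concentration cell E°cell = 0, since both electrodes use the same couple.
The compartment with the higher Zn²⁺(aq) concentration (0.324 M) acts as the cathode; ions are reduced there and produced at the dilute (0.00639 M) anode.
With n = 2, Ecell = −(0.0592/2)·log([dilute]/[conc]) = −(0.0592/2)·log(0.00639/0.324) = +0.050 V.

0.050 V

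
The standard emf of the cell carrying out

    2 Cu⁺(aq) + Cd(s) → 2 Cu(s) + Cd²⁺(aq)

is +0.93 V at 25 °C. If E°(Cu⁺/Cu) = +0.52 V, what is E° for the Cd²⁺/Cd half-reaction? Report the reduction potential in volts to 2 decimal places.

−0.41 V

In the reaction as written the Cu⁺/Cu couple is reduced (cathode) and Cd²⁺/Cd is oxidized (anode), so E°cell = E°(Cu⁺/Cu) − E°(Cd²⁺/Cd).
E°(Cd²⁺/Cd) = E°(cathode) − E°cell = +0.52 − (+0.93) = −0.41 V.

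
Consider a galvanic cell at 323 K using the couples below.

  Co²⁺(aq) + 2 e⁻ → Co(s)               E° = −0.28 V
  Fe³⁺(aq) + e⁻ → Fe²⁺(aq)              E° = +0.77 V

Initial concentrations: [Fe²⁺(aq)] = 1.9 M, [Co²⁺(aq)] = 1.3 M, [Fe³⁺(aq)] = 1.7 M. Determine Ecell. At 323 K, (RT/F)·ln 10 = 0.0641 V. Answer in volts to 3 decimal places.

Since E°(Fe³⁺/Fe²⁺) > E°(Co²⁺/Co), Fe³⁺/Fe²⁺ serves as the cathode.
E°cell = E°cat − E°an = +0.77 − (−0.28) = +1.05 V; n = 2.
Balancing gives 2 Fe³⁺(aq) + Co(s) → 2 Fe²⁺(aq) + Co²⁺(aq); hence Q = ([Fe²⁺(aq)]^2·[Co²⁺(aq)]) / [Fe³⁺(aq)]^2 = 1.62 (log Q = 0.211).
Applying E = E° − (RT ln10/nF)·log Q gives +1.05 − (0.0641/2)(0.211) = +1.043 V.

+1.043 V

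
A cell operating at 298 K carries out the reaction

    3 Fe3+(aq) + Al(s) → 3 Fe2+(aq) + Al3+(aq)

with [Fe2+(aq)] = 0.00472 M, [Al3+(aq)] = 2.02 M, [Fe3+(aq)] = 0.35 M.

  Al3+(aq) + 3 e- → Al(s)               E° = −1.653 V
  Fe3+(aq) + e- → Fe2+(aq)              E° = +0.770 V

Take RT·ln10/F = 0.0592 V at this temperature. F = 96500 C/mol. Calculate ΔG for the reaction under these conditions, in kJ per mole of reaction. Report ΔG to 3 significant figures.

With Fe³⁺/Fe²⁺ reduced at the cathode, E°cell = +0.770 − (−1.653) = +2.423 V and n = 3.
Here Q = ([Fe2+(aq)]^3·[Al3+(aq)]) / [Fe3+(aq)]^3 = 4.95×10^−6 (log Q = −5.305), giving E = +2.423 − (0.0592/3)·(−5.305) = +2.5277 V.
ΔG = −nFE = −(3)(96500)(+2.5277) J/mol = −732 kJ/mol.

−732 kJ/mol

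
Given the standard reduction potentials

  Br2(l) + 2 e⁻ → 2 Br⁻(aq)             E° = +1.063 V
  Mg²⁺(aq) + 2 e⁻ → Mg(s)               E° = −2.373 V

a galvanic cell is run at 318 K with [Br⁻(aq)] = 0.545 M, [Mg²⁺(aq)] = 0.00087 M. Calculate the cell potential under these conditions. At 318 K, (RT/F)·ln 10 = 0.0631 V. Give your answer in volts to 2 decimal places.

+3.55 V

The Br₂/Br⁻ couple has the more positive E°, so it is the cathode; Mg²⁺/Mg is the anode.
E°cell = E°cat − E°an = +1.063 − (−2.373) = +3.436 V; n = 2.
The balanced reaction is Br2(l) + Mg(s) → 2 Br⁻(aq) + Mg²⁺(aq), so Q = [Br⁻(aq)]^2·[Mg²⁺(aq)] = 0.000258 and log Q = −3.588.
Applying E = E° − (RT ln10/nF)·log Q gives +3.436 − (0.0631/2)(−3.588) = +3.55 V.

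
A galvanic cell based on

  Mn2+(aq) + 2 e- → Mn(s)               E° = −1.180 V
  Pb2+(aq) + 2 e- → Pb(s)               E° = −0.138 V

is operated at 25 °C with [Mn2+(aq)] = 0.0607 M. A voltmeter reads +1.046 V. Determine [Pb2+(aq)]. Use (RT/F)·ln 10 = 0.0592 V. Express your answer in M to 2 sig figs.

0.083 M

Pb²⁺/Pb is the cathode (higher E°); E°cell = −0.138 − (−1.180) = +1.042 V with n = 2.
Since E = E° − (0.0592/n)·log Q, log Q = n(E° − E)/0.0592 = −0.135.
For Pb2+(aq) + Mn(s) → Pb(s) + Mn2+(aq), the reaction quotient is Q = [Mn2+(aq)] / [Pb2+(aq)].
Substituting the known concentrations and solving, log [Pb2+(aq)] = −1.082 and [Pb2+(aq)] = 0.083 M.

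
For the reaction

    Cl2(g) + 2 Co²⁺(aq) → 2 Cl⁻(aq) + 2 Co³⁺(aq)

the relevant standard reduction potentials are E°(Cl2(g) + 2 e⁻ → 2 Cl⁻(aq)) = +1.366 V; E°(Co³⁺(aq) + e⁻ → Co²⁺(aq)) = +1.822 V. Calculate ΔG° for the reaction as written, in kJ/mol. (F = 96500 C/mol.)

In the reaction as written Cl2(g) is reduced, so the Cl₂/Cl⁻ couple is the cathode and Co³⁺/Co²⁺ is the anode.
E°cell = +1.366 − (+1.822) = −0.456 V; balancing electrons gives n = 2.
ΔG° = −nFE°cell = −(2)(96500)(−0.456) J/mol = +88.0 kJ/mol.

+88.0 kJ/mol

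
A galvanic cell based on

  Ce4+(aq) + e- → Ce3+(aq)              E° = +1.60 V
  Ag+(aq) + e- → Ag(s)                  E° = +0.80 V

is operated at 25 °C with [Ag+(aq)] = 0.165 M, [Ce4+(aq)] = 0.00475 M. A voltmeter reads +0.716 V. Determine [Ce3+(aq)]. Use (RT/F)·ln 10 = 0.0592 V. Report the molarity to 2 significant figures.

0.76 M

The Ce⁴⁺/Ce³⁺ couple has the larger reduction potential, so it is the cathode: E°cell = +1.60 − (+0.80) = +0.80 V and n = 1.
Since E = E° − (0.0592/n)·log Q, log Q = n(E° − E)/0.0592 = 1.419.
For Ce4+(aq) + Ag(s) → Ce3+(aq) + Ag+(aq), the reaction quotient is Q = ([Ce3+(aq)]·[Ag+(aq)]) / [Ce4+(aq)].
Solving for the unknown gives log [Ce3+(aq)] = −0.122, so [Ce3+(aq)] ≈ 0.76 M.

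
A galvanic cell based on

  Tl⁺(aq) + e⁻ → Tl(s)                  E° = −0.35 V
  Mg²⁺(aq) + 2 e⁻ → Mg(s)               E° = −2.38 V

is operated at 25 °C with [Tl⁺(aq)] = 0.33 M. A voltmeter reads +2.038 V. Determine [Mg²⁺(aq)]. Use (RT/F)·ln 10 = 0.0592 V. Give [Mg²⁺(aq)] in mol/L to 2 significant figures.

0.058 M

Tl⁺/Tl is the cathode (higher E°); E°cell = −0.35 − (−2.38) = +2.03 V with n = 2.
Rearranging E = E° − (0.0592/n)·log Q gives log Q = 2(+2.03 − (+2.038))/0.0592 = −0.270.
For 2 Tl⁺(aq) + Mg(s) → 2 Tl(s) + Mg²⁺(aq), the reaction quotient is Q = [Mg²⁺(aq)] / [Tl⁺(aq)]^2.
Isolating [Mg²⁺(aq)] in Q = 10^{−0.270} yields log [Mg²⁺(aq)] = −1.233, i.e. 0.058 M.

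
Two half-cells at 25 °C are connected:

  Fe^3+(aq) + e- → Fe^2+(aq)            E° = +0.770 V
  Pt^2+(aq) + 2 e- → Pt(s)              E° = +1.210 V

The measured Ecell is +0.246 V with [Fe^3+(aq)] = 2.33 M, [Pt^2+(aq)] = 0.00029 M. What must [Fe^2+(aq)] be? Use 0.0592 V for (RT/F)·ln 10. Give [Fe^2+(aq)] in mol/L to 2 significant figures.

0.072 M

The Pt²⁺/Pt couple has the larger reduction potential, so it is the cathode: E°cell = +1.210 − (+0.770) = +0.440 V and n = 2.
Since E = E° − (0.0592/n)·log Q, log Q = n(E° − E)/0.0592 = 6.554.
Balancing electrons gives Pt^2+(aq) + 2 Fe^2+(aq) → Pt(s) + 2 Fe^3+(aq); thus Q = [Fe^3+(aq)]^2 / ([Pt^2+(aq)]·[Fe^2+(aq)]^2).
Solving for the unknown gives log [Fe^2+(aq)] = −1.141, so [Fe^2+(aq)] ≈ 0.072 M.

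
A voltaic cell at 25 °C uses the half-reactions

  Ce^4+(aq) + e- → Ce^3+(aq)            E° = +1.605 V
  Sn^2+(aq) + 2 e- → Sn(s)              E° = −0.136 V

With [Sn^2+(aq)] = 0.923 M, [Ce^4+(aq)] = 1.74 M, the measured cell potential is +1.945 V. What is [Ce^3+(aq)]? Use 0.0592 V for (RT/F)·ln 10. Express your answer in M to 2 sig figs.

0.00065 M

Ce⁴⁺/Ce³⁺ is the cathode (higher E°); E°cell = +1.605 − (−0.136) = +1.741 V with n = 2.
Since E = E° − (0.0592/n)·log Q, log Q = n(E° − E)/0.0592 = −6.892.
The balanced reaction is 2 Ce^4+(aq) + Sn(s) → 2 Ce^3+(aq) + Sn^2+(aq), so Q = ([Ce^3+(aq)]^2·[Sn^2+(aq)]) / [Ce^4+(aq)]^2.
Substituting the known concentrations and solving, log [Ce^3+(aq)] = −3.188 and [Ce^3+(aq)] = 0.00065 M.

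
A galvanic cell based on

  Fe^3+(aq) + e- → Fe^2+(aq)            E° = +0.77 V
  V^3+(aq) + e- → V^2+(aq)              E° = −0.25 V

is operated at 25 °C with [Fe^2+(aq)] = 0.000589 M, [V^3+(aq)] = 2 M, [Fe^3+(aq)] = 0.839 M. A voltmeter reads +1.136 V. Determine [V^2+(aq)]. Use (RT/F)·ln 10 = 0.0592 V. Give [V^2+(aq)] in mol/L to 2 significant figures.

0.13 M

Fe³⁺/Fe²⁺ is the cathode (higher E°); E°cell = +0.77 − (−0.25) = +1.02 V with n = 1.
Since E = E° − (0.0592/n)·log Q, log Q = n(E° − E)/0.0592 = −1.959.
For Fe^3+(aq) + V^2+(aq) → Fe^2+(aq) + V^3+(aq), the reaction quotient is Q = ([Fe^2+(aq)]·[V^3+(aq)]) / ([Fe^3+(aq)]·[V^2+(aq)]).
Isolating [V^2+(aq)] in Q = 10^{−1.959} yields log [V^2+(aq)] = −0.894, i.e. 0.13 M.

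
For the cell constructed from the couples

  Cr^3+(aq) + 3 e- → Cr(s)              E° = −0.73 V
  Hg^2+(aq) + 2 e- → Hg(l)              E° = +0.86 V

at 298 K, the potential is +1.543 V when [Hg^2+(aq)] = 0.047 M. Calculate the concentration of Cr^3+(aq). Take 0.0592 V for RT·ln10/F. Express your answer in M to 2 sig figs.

2.5 M

The Hg²⁺/Hg couple has the larger reduction potential, so it is the cathode: E°cell = +0.86 − (−0.73) = +1.59 V and n = 6.
From the Nernst equation, log Q = n(E° − E)/0.0592 = 6·(+1.59 − (+1.543))/0.0592 = 4.764.
The balanced reaction is 3 Hg^2+(aq) + 2 Cr(s) → 3 Hg(l) + 2 Cr^3+(aq), so Q = [Cr^3+(aq)]^2 / [Hg^2+(aq)]^3.
Solving for the unknown gives log [Cr^3+(aq)] = 0.390, so [Cr^3+(aq)] ≈ 2.5 M.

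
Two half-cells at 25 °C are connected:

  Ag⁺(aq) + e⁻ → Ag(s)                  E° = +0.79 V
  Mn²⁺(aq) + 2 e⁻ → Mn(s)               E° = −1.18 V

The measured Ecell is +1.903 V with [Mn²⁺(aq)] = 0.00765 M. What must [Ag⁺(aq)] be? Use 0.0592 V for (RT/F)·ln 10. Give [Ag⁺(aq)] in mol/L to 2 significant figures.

With Ag⁺/Ag at the cathode and Mn²⁺/Mn at the anode, E°cell = +0.79 − (−1.18) = +1.97 V (n = 2).
Rearranging E = E° − (0.0592/n)·log Q gives log Q = 2(+1.97 − (+1.903))/0.0592 = 2.264.
Balancing electrons gives 2 Ag⁺(aq) + Mn(s) → 2 Ag(s) + Mn²⁺(aq); thus Q = [Mn²⁺(aq)] / [Ag⁺(aq)]^2.
Substituting the known concentrations and solving, log [Ag⁺(aq)] = −2.190 and [Ag⁺(aq)] = 0.0065 M.

0.0065 M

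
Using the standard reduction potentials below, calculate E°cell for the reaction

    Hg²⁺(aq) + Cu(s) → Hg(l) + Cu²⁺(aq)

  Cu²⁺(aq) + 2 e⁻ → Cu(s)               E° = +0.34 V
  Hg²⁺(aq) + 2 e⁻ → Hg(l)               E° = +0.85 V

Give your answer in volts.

+0.51 V

In the reaction as written, Hg²⁺(aq) is reduced (cathode) and Cu²⁺(aq) is produced by oxidation at the anode.
E°cell = E°(cathode) − E°(anode) = +0.85 − (+0.34) = +0.51 V.
The positive value indicates the reaction is spontaneous as written.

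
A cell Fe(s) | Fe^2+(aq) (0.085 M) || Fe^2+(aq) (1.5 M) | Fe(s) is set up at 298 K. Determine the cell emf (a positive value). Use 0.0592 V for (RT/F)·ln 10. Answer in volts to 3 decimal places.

For a concentration cell E°cell = 0, since both electrodes use the same couple.
The compartment with the higher Fe^2+(aq) concentration (1.5 M) acts as the cathode; ions are reduced there and produced at the dilute (0.085 M) anode.
With n = 2, Ecell = −(0.0592/2)·log([dilute]/[conc]) = −(0.0592/2)·log(0.085/1.5) = +0.037 V.

0.037 V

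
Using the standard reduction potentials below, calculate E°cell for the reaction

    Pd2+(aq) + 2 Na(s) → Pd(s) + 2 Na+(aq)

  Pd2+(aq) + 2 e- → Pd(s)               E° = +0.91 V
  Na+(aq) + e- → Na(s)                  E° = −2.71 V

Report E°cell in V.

In the reaction as written, Pd2+(aq) is reduced (cathode) and Na+(aq) is produced by oxidation at the anode.
E°cell = E°(cathode) − E°(anode) = +0.91 − (−2.71) = +3.62 V.
The positive value indicates the reaction is spontaneous as written.

+3.62 V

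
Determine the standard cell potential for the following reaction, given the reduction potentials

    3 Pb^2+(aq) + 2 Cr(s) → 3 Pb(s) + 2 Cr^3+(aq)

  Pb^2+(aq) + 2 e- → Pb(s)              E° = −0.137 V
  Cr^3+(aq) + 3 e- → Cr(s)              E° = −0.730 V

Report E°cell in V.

+0.593 V

In the reaction as written, Pb^2+(aq) is reduced (cathode) and Cr^3+(aq) is produced by oxidation at the anode.
E°cell = E°(cathode) − E°(anode) = −0.137 − (−0.730) = +0.593 V.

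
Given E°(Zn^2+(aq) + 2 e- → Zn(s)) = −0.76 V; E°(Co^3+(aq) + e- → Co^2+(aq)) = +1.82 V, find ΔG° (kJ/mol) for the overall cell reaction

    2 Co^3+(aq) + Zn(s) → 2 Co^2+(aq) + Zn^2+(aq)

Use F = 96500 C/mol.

In the reaction as written Co^3+(aq) is reduced, so the Co³⁺/Co²⁺ couple is the cathode and Zn²⁺/Zn is the anode.
E°cell = +1.82 − (−0.76) = +2.58 V; balancing electrons gives n = 2.
ΔG° = −nFE°cell = −(2)(96500)(+2.58) J/mol = −498 kJ/mol.

−498 kJ/mol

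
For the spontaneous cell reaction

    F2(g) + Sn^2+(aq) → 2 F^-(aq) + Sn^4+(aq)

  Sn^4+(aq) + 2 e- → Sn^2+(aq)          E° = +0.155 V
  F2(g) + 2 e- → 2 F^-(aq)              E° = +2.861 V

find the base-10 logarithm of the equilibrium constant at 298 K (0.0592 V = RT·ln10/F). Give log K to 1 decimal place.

The F₂/F⁻ couple is reduced (cathode); E°cell = +2.861 − (+0.155) = +2.706 V with n = 2.
At equilibrium E = 0, so log K = nE°cell / 0.0592 = (2)(+2.706) / 0.0592 = 91.4.

log K = 91.4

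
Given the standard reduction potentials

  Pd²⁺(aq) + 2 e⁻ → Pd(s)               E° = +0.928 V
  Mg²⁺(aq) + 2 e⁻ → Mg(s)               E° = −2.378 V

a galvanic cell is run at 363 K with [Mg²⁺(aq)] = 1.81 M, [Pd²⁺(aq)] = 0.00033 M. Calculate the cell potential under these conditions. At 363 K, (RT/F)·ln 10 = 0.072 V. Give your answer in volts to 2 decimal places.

+3.17 V

Since E°(Pd²⁺/Pd) > E°(Mg²⁺/Mg), Pd²⁺/Pd serves as the cathode.
The standard potential is +0.928 − (−2.378) = +3.306 V and the balanced reaction transfers n = 2 electrons.
For the overall reaction Pd²⁺(aq) + Mg(s) → Pd(s) + Mg²⁺(aq), Q = [Mg²⁺(aq)] / [Pd²⁺(aq)] = 5.48×10^3, giving log Q = 3.739.
E = E° − (0.072/n)·log Q = +3.306 − (0.072/2)(3.739) = +3.17 V.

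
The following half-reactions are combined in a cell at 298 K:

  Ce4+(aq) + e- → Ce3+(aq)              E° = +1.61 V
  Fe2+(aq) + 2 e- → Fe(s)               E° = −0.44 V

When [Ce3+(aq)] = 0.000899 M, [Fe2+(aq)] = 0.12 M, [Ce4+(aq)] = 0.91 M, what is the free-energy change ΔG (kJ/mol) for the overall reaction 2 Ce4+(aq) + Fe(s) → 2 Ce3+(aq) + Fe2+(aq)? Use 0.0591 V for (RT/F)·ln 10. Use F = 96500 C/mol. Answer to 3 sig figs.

−435 kJ/mol

The standard cell potential is +1.61 − (−0.44) = +2.05 V, with n = 2 electrons in the balanced equation.
The reaction quotient is ([Ce3+(aq)]^2·[Fe2+(aq)]) / [Ce4+(aq)]^2 = 1.17×10^−7; by Nernst, E = +2.05 − (0.0591/2)(−6.931) = +2.2548 V.
Finally ΔG = −nFE = −(2)(96500 C/mol)(+2.2548 V) = −435 kJ/mol.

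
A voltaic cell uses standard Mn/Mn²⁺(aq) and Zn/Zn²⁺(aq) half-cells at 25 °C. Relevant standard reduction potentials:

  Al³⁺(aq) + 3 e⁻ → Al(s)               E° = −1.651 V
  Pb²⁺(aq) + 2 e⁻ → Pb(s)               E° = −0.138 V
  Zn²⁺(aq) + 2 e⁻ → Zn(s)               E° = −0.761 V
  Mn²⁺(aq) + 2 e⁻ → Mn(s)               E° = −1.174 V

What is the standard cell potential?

+0.413 V

The Zn²⁺/Zn couple has the higher E°, so Zn ion is reduced (cathode) and Mn is oxidized (anode).
E°cell = E°(cathode) − E°(anode) = −0.761 − (−1.174) = +0.413 V.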